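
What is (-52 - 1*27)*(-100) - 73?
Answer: 7827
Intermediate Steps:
(-52 - 1*27)*(-100) - 73 = (-52 - 27)*(-100) - 73 = -79*(-100) - 73 = 7900 - 73 = 7827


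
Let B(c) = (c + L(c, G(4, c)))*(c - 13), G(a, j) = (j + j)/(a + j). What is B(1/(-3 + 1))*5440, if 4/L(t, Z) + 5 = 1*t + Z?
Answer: 262480/3 ≈ 87493.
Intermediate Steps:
G(a, j) = 2*j/(a + j) (G(a, j) = (2*j)/(a + j) = 2*j/(a + j))
L(t, Z) = 4/(-5 + Z + t) (L(t, Z) = 4/(-5 + (1*t + Z)) = 4/(-5 + (t + Z)) = 4/(-5 + (Z + t)) = 4/(-5 + Z + t))
B(c) = (-13 + c)*(c + 4/(-5 + c + 2*c/(4 + c))) (B(c) = (c + 4/(-5 + 2*c/(4 + c) + c))*(c - 13) = (c + 4/(-5 + c + 2*c/(4 + c)))*(-13 + c) = (-13 + c)*(c + 4/(-5 + c + 2*c/(4 + c))))
B(1/(-3 + 1))*5440 = ((-208 + (1/(-3 + 1))⁴ - 29/(-3 + 1)² - 12/(-3 + 1)³ + 224/(-3 + 1))/(-20 + 1/(-3 + 1) + (1/(-3 + 1))²))*5440 = ((-208 + (1/(-2))⁴ - 29*(1/(-2))² - 12*(1/(-2))³ + 224/(-2))/(-20 + 1/(-2) + (1/(-2))²))*5440 = ((-208 + (-½)⁴ - 29*(-½)² - 12*(-½)³ + 224*(-½))/(-20 - ½ + (-½)²))*5440 = ((-208 + 1/16 - 29*¼ - 12*(-⅛) - 112)/(-20 - ½ + ¼))*5440 = ((-208 + 1/16 - 29/4 + 3/2 - 112)/(-81/4))*5440 = -4/81*(-5211/16)*5440 = (193/12)*5440 = 262480/3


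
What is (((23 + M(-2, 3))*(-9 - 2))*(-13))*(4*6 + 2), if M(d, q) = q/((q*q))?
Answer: 260260/3 ≈ 86753.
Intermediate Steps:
M(d, q) = 1/q (M(d, q) = q/(q²) = q/q² = 1/q)
(((23 + M(-2, 3))*(-9 - 2))*(-13))*(4*6 + 2) = (((23 + 1/3)*(-9 - 2))*(-13))*(4*6 + 2) = (((23 + ⅓)*(-11))*(-13))*(24 + 2) = (((70/3)*(-11))*(-13))*26 = -770/3*(-13)*26 = (10010/3)*26 = 260260/3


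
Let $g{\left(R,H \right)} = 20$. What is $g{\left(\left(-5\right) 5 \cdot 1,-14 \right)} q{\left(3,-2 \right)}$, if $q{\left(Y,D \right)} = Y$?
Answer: $60$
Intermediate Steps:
$g{\left(\left(-5\right) 5 \cdot 1,-14 \right)} q{\left(3,-2 \right)} = 20 \cdot 3 = 60$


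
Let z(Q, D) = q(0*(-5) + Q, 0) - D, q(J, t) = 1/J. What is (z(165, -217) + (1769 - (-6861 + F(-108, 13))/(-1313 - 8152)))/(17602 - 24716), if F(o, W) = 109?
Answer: -68899583/246891370 ≈ -0.27907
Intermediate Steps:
z(Q, D) = 1/Q - D (z(Q, D) = 1/(0*(-5) + Q) - D = 1/(0 + Q) - D = 1/Q - D)
(z(165, -217) + (1769 - (-6861 + F(-108, 13))/(-1313 - 8152)))/(17602 - 24716) = ((1/165 - 1*(-217)) + (1769 - (-6861 + 109)/(-1313 - 8152)))/(17602 - 24716) = ((1/165 + 217) + (1769 - (-6752)/(-9465)))/(-7114) = (35806/165 + (1769 - (-6752)*(-1)/9465))*(-1/7114) = (35806/165 + (1769 - 1*6752/9465))*(-1/7114) = (35806/165 + (1769 - 6752/9465))*(-1/7114) = (35806/165 + 16736833/9465)*(-1/7114) = (68899583/34705)*(-1/7114) = -68899583/246891370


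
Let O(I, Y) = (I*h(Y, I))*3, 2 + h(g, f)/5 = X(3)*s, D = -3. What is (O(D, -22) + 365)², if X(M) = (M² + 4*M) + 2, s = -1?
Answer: 2220100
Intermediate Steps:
X(M) = 2 + M² + 4*M
h(g, f) = -125 (h(g, f) = -10 + 5*((2 + 3² + 4*3)*(-1)) = -10 + 5*((2 + 9 + 12)*(-1)) = -10 + 5*(23*(-1)) = -10 + 5*(-23) = -10 - 115 = -125)
O(I, Y) = -375*I (O(I, Y) = (I*(-125))*3 = -125*I*3 = -375*I)
(O(D, -22) + 365)² = (-375*(-3) + 365)² = (1125 + 365)² = 1490² = 2220100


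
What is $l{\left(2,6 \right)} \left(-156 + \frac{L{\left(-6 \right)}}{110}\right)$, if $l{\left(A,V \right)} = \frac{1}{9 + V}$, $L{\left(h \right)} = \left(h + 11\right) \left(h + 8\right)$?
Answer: $- \frac{343}{33} \approx -10.394$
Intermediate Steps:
$L{\left(h \right)} = \left(8 + h\right) \left(11 + h\right)$ ($L{\left(h \right)} = \left(11 + h\right) \left(8 + h\right) = \left(8 + h\right) \left(11 + h\right)$)
$l{\left(2,6 \right)} \left(-156 + \frac{L{\left(-6 \right)}}{110}\right) = \frac{-156 + \frac{88 + \left(-6\right)^{2} + 19 \left(-6\right)}{110}}{9 + 6} = \frac{-156 + \left(88 + 36 - 114\right) \frac{1}{110}}{15} = \frac{-156 + 10 \cdot \frac{1}{110}}{15} = \frac{-156 + \frac{1}{11}}{15} = \frac{1}{15} \left(- \frac{1715}{11}\right) = - \frac{343}{33}$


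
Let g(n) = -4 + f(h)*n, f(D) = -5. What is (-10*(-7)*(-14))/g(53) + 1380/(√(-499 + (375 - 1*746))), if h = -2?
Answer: 980/269 - 46*I*√870/29 ≈ 3.6431 - 46.786*I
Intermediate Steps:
g(n) = -4 - 5*n
(-10*(-7)*(-14))/g(53) + 1380/(√(-499 + (375 - 1*746))) = (-10*(-7)*(-14))/(-4 - 5*53) + 1380/(√(-499 + (375 - 1*746))) = (70*(-14))/(-4 - 265) + 1380/(√(-499 + (375 - 746))) = -980/(-269) + 1380/(√(-499 - 371)) = -980*(-1/269) + 1380/(√(-870)) = 980/269 + 1380/((I*√870)) = 980/269 + 1380*(-I*√870/870) = 980/269 - 46*I*√870/29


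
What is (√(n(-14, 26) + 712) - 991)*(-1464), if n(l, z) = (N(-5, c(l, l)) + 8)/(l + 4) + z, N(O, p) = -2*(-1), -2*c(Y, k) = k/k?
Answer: 1450824 - 1464*√737 ≈ 1.4111e+6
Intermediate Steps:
c(Y, k) = -½ (c(Y, k) = -k/(2*k) = -½*1 = -½)
N(O, p) = 2
n(l, z) = z + 10/(4 + l) (n(l, z) = (2 + 8)/(l + 4) + z = 10/(4 + l) + z = z + 10/(4 + l))
(√(n(-14, 26) + 712) - 991)*(-1464) = (√((10 + 4*26 - 14*26)/(4 - 14) + 712) - 991)*(-1464) = (√((10 + 104 - 364)/(-10) + 712) - 991)*(-1464) = (√(-⅒*(-250) + 712) - 991)*(-1464) = (√(25 + 712) - 991)*(-1464) = (√737 - 991)*(-1464) = (-991 + √737)*(-1464) = 1450824 - 1464*√737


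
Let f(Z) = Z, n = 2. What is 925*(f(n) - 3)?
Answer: -925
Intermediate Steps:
925*(f(n) - 3) = 925*(2 - 3) = 925*(-1) = -925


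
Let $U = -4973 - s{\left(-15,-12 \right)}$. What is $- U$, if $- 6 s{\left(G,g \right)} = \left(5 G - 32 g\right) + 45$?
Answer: $4914$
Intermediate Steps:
$s{\left(G,g \right)} = - \frac{15}{2} - \frac{5 G}{6} + \frac{16 g}{3}$ ($s{\left(G,g \right)} = - \frac{\left(5 G - 32 g\right) + 45}{6} = - \frac{\left(- 32 g + 5 G\right) + 45}{6} = - \frac{45 - 32 g + 5 G}{6} = - \frac{15}{2} - \frac{5 G}{6} + \frac{16 g}{3}$)
$U = -4914$ ($U = -4973 - \left(- \frac{15}{2} - - \frac{25}{2} + \frac{16}{3} \left(-12\right)\right) = -4973 - \left(- \frac{15}{2} + \frac{25}{2} - 64\right) = -4973 - -59 = -4973 + 59 = -4914$)
$- U = \left(-1\right) \left(-4914\right) = 4914$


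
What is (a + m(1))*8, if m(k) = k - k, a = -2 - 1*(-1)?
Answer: -8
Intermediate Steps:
a = -1 (a = -2 + 1 = -1)
m(k) = 0
(a + m(1))*8 = (-1 + 0)*8 = -1*8 = -8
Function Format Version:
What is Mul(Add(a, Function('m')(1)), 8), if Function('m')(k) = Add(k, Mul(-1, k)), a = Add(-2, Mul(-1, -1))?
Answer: -8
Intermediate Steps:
a = -1 (a = Add(-2, 1) = -1)
Function('m')(k) = 0
Mul(Add(a, Function('m')(1)), 8) = Mul(Add(-1, 0), 8) = Mul(-1, 8) = -8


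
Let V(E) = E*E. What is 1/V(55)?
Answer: 1/3025 ≈ 0.00033058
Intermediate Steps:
V(E) = E**2
1/V(55) = 1/(55**2) = 1/3025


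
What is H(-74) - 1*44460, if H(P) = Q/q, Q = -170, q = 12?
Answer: -266845/6 ≈ -44474.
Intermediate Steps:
H(P) = -85/6 (H(P) = -170/12 = -170*1/12 = -85/6)
H(-74) - 1*44460 = -85/6 - 1*44460 = -85/6 - 44460 = -266845/6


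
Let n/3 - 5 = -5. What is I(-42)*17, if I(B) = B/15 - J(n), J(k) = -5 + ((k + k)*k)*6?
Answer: 187/5 ≈ 37.400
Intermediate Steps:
n = 0 (n = 15 + 3*(-5) = 15 - 15 = 0)
J(k) = -5 + 12*k² (J(k) = -5 + ((2*k)*k)*6 = -5 + (2*k²)*6 = -5 + 12*k²)
I(B) = 5 + B/15 (I(B) = B/15 - (-5 + 12*0²) = B*(1/15) - (-5 + 12*0) = B/15 - (-5 + 0) = B/15 - 1*(-5) = B/15 + 5 = 5 + B/15)
I(-42)*17 = (5 + (1/15)*(-42))*17 = (5 - 14/5)*17 = (11/5)*17 = 187/5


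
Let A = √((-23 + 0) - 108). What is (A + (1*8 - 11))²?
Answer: (3 - I*√131)² ≈ -122.0 - 68.673*I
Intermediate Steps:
A = I*√131 (A = √(-23 - 108) = √(-131) = I*√131 ≈ 11.446*I)
(A + (1*8 - 11))² = (I*√131 + (1*8 - 11))² = (I*√131 + (8 - 11))² = (I*√131 - 3)² = (-3 + I*√131)²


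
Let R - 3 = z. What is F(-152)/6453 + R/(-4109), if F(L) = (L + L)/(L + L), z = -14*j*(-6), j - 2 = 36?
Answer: -20613226/26515377 ≈ -0.77741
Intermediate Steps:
j = 38 (j = 2 + 36 = 38)
z = 3192 (z = -14*38*(-6) = -532*(-6) = 3192)
R = 3195 (R = 3 + 3192 = 3195)
F(L) = 1 (F(L) = (2*L)/((2*L)) = (2*L)*(1/(2*L)) = 1)
F(-152)/6453 + R/(-4109) = 1/6453 + 3195/(-4109) = 1*(1/6453) + 3195*(-1/4109) = 1/6453 - 3195/4109 = -20613226/26515377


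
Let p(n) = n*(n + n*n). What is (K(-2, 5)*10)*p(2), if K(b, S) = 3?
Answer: 360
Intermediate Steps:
p(n) = n*(n + n²)
(K(-2, 5)*10)*p(2) = (3*10)*(2²*(1 + 2)) = 30*(4*3) = 30*12 = 360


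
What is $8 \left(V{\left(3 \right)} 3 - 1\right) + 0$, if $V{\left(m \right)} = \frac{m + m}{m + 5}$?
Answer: $10$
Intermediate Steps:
$V{\left(m \right)} = \frac{2 m}{5 + m}$
$8 \left(V{\left(3 \right)} 3 - 1\right) + 0 = 8 \left(2 \cdot 3 \frac{1}{5 + 3} \cdot 3 - 1\right) + 0 = 8 \left(2 \cdot 3 \cdot \frac{1}{8} \cdot 3 - 1\right) + 0 = 8 \left(\frac{3}{4} \cdot 3 - 1\right) + 0 = 8 \left(\frac{9}{4} - 1\right) + 0 = 8 \cdot \frac{5}{4} + 0 = 10 + 0 = 10$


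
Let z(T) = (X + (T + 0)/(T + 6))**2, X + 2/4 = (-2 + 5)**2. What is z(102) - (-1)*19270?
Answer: 1568095/81 ≈ 19359.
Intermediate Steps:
X = 17/2 (X = -1/2 + (-2 + 5)**2 = -1/2 + 3**2 = -1/2 + 9 = 17/2 ≈ 8.5000)
z(T) = (17/2 + T/(6 + T))**2 (z(T) = (17/2 + (T + 0)/(T + 6))**2 = (17/2 + T/(6 + T))**2)
z(102) - (-1)*19270 = (102 + 19*102)**2/(4*(6 + 102)**2) - (-1)*19270 = (1/4)*(102 + 1938)**2/108**2 - 1*(-19270) = (1/4)*(1/11664)*2040**2 + 19270 = (1/4)*(1/11664)*4161600 + 19270 = 7225/81 + 19270 = 1568095/81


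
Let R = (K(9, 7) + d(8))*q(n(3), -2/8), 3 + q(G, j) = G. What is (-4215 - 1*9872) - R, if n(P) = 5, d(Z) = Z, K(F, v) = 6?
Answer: -14115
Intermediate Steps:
q(G, j) = -3 + G
R = 28 (R = (6 + 8)*(-3 + 5) = 14*2 = 28)
(-4215 - 1*9872) - R = (-4215 - 1*9872) - 1*28 = (-4215 - 9872) - 28 = -14087 - 28 = -14115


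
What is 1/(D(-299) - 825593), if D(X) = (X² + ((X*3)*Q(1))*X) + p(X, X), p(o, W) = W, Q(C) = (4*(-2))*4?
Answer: -1/9318987 ≈ -1.0731e-7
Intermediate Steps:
Q(C) = -32 (Q(C) = -8*4 = -32)
D(X) = X - 95*X² (D(X) = (X² + ((X*3)*(-32))*X) + X = (X² + ((3*X)*(-32))*X) + X = (X² + (-96*X)*X) + X = (X² - 96*X²) + X = -95*X² + X = X - 95*X²)
1/(D(-299) - 825593) = 1/(-299*(1 - 95*(-299)) - 825593) = 1/(-299*(1 + 28405) - 825593) = 1/(-299*28406 - 825593) = 1/(-8493394 - 825593) = 1/(-9318987) = -1/9318987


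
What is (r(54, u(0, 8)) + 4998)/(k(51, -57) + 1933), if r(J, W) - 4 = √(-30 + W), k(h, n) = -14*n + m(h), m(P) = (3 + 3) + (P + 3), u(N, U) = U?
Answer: 5002/2791 + I*√22/2791 ≈ 1.7922 + 0.0016806*I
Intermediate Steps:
m(P) = 9 + P (m(P) = 6 + (3 + P) = 9 + P)
k(h, n) = 9 + h - 14*n (k(h, n) = -14*n + (9 + h) = 9 + h - 14*n)
r(J, W) = 4 + √(-30 + W)
(r(54, u(0, 8)) + 4998)/(k(51, -57) + 1933) = ((4 + √(-30 + 8)) + 4998)/((9 + 51 - 14*(-57)) + 1933) = ((4 + √(-22)) + 4998)/((9 + 51 + 798) + 1933) = ((4 + I*√22) + 4998)/(858 + 1933) = (5002 + I*√22)/2791 = (5002 + I*√22)*(1/2791) = 5002/2791 + I*√22/2791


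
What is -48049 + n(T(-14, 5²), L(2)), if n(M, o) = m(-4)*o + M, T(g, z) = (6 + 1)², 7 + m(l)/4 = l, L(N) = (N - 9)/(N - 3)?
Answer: -48308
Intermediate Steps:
L(N) = (-9 + N)/(-3 + N)
m(l) = -28 + 4*l
T(g, z) = 49 (T(g, z) = 7² = 49)
n(M, o) = M - 44*o (n(M, o) = (-28 + 4*(-4))*o + M = (-28 - 16)*o + M = -44*o + M = M - 44*o)
-48049 + n(T(-14, 5²), L(2)) = -48049 + (49 - 44*(-9 + 2)/(-3 + 2)) = -48049 + (49 - 44*(-7)/(-1)) = -48049 + (49 - (-44)*(-7)) = -48049 + (49 - 44*7) = -48049 + (49 - 308) = -48049 - 259 = -48308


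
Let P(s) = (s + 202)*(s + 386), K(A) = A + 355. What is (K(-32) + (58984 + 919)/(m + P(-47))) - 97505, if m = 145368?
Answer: -519824899/5349 ≈ -97182.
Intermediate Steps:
K(A) = 355 + A
P(s) = (202 + s)*(386 + s)
(K(-32) + (58984 + 919)/(m + P(-47))) - 97505 = ((355 - 32) + (58984 + 919)/(145368 + (77972 + (-47)² + 588*(-47)))) - 97505 = (323 + 59903/(145368 + (77972 + 2209 - 27636))) - 97505 = (323 + 59903/(145368 + 52545)) - 97505 = (323 + 59903/197913) - 97505 = (323 + 59903*(1/197913)) - 97505 = (323 + 1619/5349) - 97505 = 1729346/5349 - 97505 = -519824899/5349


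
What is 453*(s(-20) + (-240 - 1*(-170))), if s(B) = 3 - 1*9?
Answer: -34428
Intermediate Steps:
s(B) = -6 (s(B) = 3 - 9 = -6)
453*(s(-20) + (-240 - 1*(-170))) = 453*(-6 + (-240 - 1*(-170))) = 453*(-6 + (-240 + 170)) = 453*(-6 - 70) = 453*(-76) = -34428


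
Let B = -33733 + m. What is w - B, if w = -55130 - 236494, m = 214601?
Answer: -472492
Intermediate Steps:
w = -291624
B = 180868 (B = -33733 + 214601 = 180868)
w - B = -291624 - 1*180868 = -291624 - 180868 = -472492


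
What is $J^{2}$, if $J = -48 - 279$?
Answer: $106929$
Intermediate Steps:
$J = -327$ ($J = -48 - 279 = -327$)
$J^{2} = \left(-327\right)^{2} = 106929$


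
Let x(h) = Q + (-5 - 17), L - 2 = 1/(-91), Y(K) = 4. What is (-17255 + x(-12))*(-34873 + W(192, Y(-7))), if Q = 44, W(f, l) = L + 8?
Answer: 54672278422/91 ≈ 6.0079e+8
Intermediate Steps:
L = 181/91 (L = 2 + 1/(-91) = 2 - 1/91 = 181/91 ≈ 1.9890)
W(f, l) = 909/91 (W(f, l) = 181/91 + 8 = 909/91)
x(h) = 22 (x(h) = 44 + (-5 - 17) = 44 - 22 = 22)
(-17255 + x(-12))*(-34873 + W(192, Y(-7))) = (-17255 + 22)*(-34873 + 909/91) = -17233*(-3172534/91) = 54672278422/91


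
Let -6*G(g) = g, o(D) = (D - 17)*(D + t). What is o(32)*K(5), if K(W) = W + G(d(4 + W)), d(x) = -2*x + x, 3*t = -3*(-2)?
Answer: 3315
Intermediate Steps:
t = 2 (t = (-3*(-2))/3 = (⅓)*6 = 2)
d(x) = -x
o(D) = (-17 + D)*(2 + D) (o(D) = (D - 17)*(D + 2) = (-17 + D)*(2 + D))
G(g) = -g/6
K(W) = ⅔ + 7*W/6 (K(W) = W - (-1)*(4 + W)/6 = W - (-4 - W)/6 = W + (⅔ + W/6) = ⅔ + 7*W/6)
o(32)*K(5) = (-34 + 32² - 15*32)*(⅔ + (7/6)*5) = (-34 + 1024 - 480)*(⅔ + 35/6) = 510*(13/2) = 3315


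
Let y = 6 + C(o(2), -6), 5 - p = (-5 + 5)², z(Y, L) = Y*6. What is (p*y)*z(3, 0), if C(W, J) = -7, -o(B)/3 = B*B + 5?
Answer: -90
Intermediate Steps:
o(B) = -15 - 3*B² (o(B) = -3*(B*B + 5) = -3*(B² + 5) = -3*(5 + B²) = -15 - 3*B²)
z(Y, L) = 6*Y
p = 5 (p = 5 - (-5 + 5)² = 5 - 1*0² = 5 - 1*0 = 5 + 0 = 5)
y = -1 (y = 6 - 7 = -1)
(p*y)*z(3, 0) = (5*(-1))*(6*3) = -5*18 = -90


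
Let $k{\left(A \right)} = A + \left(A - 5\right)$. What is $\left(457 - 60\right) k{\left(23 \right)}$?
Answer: $16277$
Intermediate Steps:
$k{\left(A \right)} = -5 + 2 A$ ($k{\left(A \right)} = A + \left(A - 5\right) = A + \left(-5 + A\right) = -5 + 2 A$)
$\left(457 - 60\right) k{\left(23 \right)} = \left(457 - 60\right) \left(-5 + 2 \cdot 23\right) = 397 \left(-5 + 46\right) = 397 \cdot 41 = 16277$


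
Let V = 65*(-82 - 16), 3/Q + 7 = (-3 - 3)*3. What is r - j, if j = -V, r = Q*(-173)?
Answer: -158731/25 ≈ -6349.2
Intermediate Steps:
Q = -3/25 (Q = 3/(-7 + (-3 - 3)*3) = 3/(-7 - 6*3) = 3/(-7 - 18) = 3/(-25) = 3*(-1/25) = -3/25 ≈ -0.12000)
r = 519/25 (r = -3/25*(-173) = 519/25 ≈ 20.760)
V = -6370 (V = 65*(-98) = -6370)
j = 6370 (j = -1*(-6370) = 6370)
r - j = 519/25 - 1*6370 = 519/25 - 6370 = -158731/25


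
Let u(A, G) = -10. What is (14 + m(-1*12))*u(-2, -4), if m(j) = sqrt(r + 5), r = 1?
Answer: -140 - 10*sqrt(6) ≈ -164.49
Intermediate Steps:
m(j) = sqrt(6) (m(j) = sqrt(1 + 5) = sqrt(6))
(14 + m(-1*12))*u(-2, -4) = (14 + sqrt(6))*(-10) = -140 - 10*sqrt(6)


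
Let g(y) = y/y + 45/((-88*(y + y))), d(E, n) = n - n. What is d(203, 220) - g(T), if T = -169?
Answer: -29789/29744 ≈ -1.0015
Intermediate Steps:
d(E, n) = 0
g(y) = 1 - 45/(176*y) (g(y) = 1 + 45/((-176*y)) = 1 + 45*(-1/(176*y)) = 1 - 45/(176*y))
d(203, 220) - g(T) = 0 - (-45/176 - 169)/(-169) = 0 - (-1)*(-29789)/(169*176) = 0 - 1*29789/29744 = 0 - 29789/29744 = -29789/29744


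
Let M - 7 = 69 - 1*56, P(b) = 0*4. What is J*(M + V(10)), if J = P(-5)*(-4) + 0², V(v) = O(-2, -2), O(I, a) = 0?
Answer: 0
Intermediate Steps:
P(b) = 0
M = 20 (M = 7 + (69 - 1*56) = 7 + (69 - 56) = 7 + 13 = 20)
V(v) = 0
J = 0 (J = 0*(-4) + 0² = 0 + 0 = 0)
J*(M + V(10)) = 0*(20 + 0) = 0*20 = 0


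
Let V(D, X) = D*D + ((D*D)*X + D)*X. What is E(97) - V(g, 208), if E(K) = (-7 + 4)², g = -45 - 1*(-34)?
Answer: -5232768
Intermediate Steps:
g = -11 (g = -45 + 34 = -11)
E(K) = 9 (E(K) = (-3)² = 9)
V(D, X) = D² + X*(D + X*D²) (V(D, X) = D² + (D²*X + D)*X = D² + (X*D² + D)*X = D² + (D + X*D²)*X = D² + X*(D + X*D²))
E(97) - V(g, 208) = 9 - (-11)*(-11 + 208 - 11*208²) = 9 - (-11)*(-11 + 208 - 11*43264) = 9 - (-11)*(-11 + 208 - 475904) = 9 - (-11)*(-475707) = 9 - 1*5232777 = 9 - 5232777 = -5232768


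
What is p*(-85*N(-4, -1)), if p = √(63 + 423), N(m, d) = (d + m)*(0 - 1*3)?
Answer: -11475*√6 ≈ -28108.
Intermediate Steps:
N(m, d) = -3*d - 3*m (N(m, d) = (d + m)*(0 - 3) = (d + m)*(-3) = -3*d - 3*m)
p = 9*√6 (p = √486 = 9*√6 ≈ 22.045)
p*(-85*N(-4, -1)) = (9*√6)*(-85*(-3*(-1) - 3*(-4))) = (9*√6)*(-85*(3 + 12)) = (9*√6)*(-85*15) = (9*√6)*(-1275) = -11475*√6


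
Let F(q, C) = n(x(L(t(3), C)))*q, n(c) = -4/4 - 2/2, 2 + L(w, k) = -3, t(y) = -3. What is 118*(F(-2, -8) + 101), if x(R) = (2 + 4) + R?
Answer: 12390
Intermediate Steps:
L(w, k) = -5 (L(w, k) = -2 - 3 = -5)
x(R) = 6 + R
n(c) = -2 (n(c) = -4*¼ - 2*½ = -1 - 1 = -2)
F(q, C) = -2*q
118*(F(-2, -8) + 101) = 118*(-2*(-2) + 101) = 118*(4 + 101) = 118*105 = 12390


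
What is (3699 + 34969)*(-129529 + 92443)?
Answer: -1434041448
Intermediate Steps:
(3699 + 34969)*(-129529 + 92443) = 38668*(-37086) = -1434041448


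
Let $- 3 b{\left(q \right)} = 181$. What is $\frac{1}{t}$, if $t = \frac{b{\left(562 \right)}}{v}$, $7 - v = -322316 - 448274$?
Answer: $- \frac{2311791}{181} \approx -12772.0$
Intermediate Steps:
$v = 770597$ ($v = 7 - \left(-322316 - 448274\right) = 7 - -770590 = 7 + 770590 = 770597$)
$b{\left(q \right)} = - \frac{181}{3}$ ($b{\left(q \right)} = \left(- \frac{1}{3}\right) 181 = - \frac{181}{3}$)
$t = - \frac{181}{2311791}$ ($t = - \frac{181}{3 \cdot 770597} = \left(- \frac{181}{3}\right) \frac{1}{770597} = - \frac{181}{2311791} \approx -7.8294 \cdot 10^{-5}$)
$\frac{1}{t} = \frac{1}{- \frac{181}{2311791}} = - \frac{2311791}{181}$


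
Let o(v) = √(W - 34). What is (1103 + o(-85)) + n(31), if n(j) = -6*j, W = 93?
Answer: 917 + √59 ≈ 924.68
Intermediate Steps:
o(v) = √59 (o(v) = √(93 - 34) = √59)
(1103 + o(-85)) + n(31) = (1103 + √59) - 6*31 = (1103 + √59) - 186 = 917 + √59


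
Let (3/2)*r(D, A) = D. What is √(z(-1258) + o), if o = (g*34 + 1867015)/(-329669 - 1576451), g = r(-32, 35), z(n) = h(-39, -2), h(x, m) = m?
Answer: I*√24353907678510/2859180 ≈ 1.726*I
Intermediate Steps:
r(D, A) = 2*D/3
z(n) = -2
g = -64/3 (g = (⅔)*(-32) = -64/3 ≈ -21.333)
o = -5598869/5718360 (o = (-64/3*34 + 1867015)/(-329669 - 1576451) = (-2176/3 + 1867015)/(-1906120) = (5598869/3)*(-1/1906120) = -5598869/5718360 ≈ -0.97910)
√(z(-1258) + o) = √(-2 - 5598869/5718360) = √(-17035589/5718360) = I*√24353907678510/2859180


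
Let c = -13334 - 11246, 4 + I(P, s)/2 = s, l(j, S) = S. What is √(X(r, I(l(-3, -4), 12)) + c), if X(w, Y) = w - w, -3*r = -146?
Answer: 2*I*√6145 ≈ 156.78*I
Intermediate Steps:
I(P, s) = -8 + 2*s
r = 146/3 (r = -⅓*(-146) = 146/3 ≈ 48.667)
X(w, Y) = 0
c = -24580
√(X(r, I(l(-3, -4), 12)) + c) = √(0 - 24580) = √(-24580) = 2*I*√6145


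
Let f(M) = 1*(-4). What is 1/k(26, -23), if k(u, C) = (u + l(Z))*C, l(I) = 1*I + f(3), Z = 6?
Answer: -1/644 ≈ -0.0015528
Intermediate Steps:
f(M) = -4
l(I) = -4 + I (l(I) = 1*I - 4 = I - 4 = -4 + I)
k(u, C) = C*(2 + u) (k(u, C) = (u + (-4 + 6))*C = (u + 2)*C = (2 + u)*C = C*(2 + u))
1/k(26, -23) = 1/(-23*(2 + 26)) = 1/(-23*28) = 1/(-644) = -1/644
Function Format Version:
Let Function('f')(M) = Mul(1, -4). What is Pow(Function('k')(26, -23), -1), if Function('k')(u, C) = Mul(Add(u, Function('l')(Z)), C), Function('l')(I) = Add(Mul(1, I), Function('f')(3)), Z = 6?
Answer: Rational(-1, 644) ≈ -0.0015528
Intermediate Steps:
Function('f')(M) = -4
Function('l')(I) = Add(-4, I) (Function('l')(I) = Add(Mul(1, I), -4) = Add(I, -4) = Add(-4, I))
Function('k')(u, C) = Mul(C, Add(2, u)) (Function('k')(u, C) = Mul(Add(u, Add(-4, 6)), C) = Mul(Add(u, 2), C) = Mul(Add(2, u), C) = Mul(C, Add(2, u)))
Pow(Function('k')(26, -23), -1) = Pow(Mul(-23, Add(2, 26)), -1) = Pow(Mul(-23, 28), -1) = Pow(-644, -1) = Rational(-1, 644)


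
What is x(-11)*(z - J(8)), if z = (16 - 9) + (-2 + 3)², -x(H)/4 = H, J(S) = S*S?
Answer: -2464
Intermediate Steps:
J(S) = S²
x(H) = -4*H
z = 8 (z = 7 + 1² = 7 + 1 = 8)
x(-11)*(z - J(8)) = (-4*(-11))*(8 - 1*8²) = 44*(8 - 1*64) = 44*(8 - 64) = 44*(-56) = -2464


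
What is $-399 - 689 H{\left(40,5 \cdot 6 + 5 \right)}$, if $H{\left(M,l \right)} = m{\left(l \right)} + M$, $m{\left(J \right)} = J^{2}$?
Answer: $-871984$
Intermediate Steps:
$H{\left(M,l \right)} = M + l^{2}$ ($H{\left(M,l \right)} = l^{2} + M = M + l^{2}$)
$-399 - 689 H{\left(40,5 \cdot 6 + 5 \right)} = -399 - 689 \left(40 + \left(5 \cdot 6 + 5\right)^{2}\right) = -399 - 689 \left(40 + \left(30 + 5\right)^{2}\right) = -399 - 689 \left(40 + 35^{2}\right) = -399 - 689 \left(40 + 1225\right) = -399 - 871585 = -871984$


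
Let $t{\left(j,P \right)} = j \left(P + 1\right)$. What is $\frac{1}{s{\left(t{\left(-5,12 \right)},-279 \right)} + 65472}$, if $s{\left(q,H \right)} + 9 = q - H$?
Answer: $\frac{1}{65677} \approx 1.5226 \cdot 10^{-5}$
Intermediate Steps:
$t{\left(j,P \right)} = j \left(1 + P\right)$
$s{\left(q,H \right)} = -9 + q - H$ ($s{\left(q,H \right)} = -9 - \left(H - q\right) = -9 + q - H$)
$\frac{1}{s{\left(t{\left(-5,12 \right)},-279 \right)} + 65472} = \frac{1}{\left(-9 - 5 \left(1 + 12\right) - -279\right) + 65472} = \frac{1}{\left(-9 - 65 + 279\right) + 65472} = \frac{1}{205 + 65472} = \frac{1}{65677}$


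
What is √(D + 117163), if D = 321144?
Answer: √438307 ≈ 662.05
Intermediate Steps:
√(D + 117163) = √(321144 + 117163) = √438307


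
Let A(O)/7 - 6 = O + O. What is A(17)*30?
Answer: 8400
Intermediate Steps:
A(O) = 42 + 14*O (A(O) = 42 + 7*(O + O) = 42 + 7*(2*O) = 42 + 14*O)
A(17)*30 = (42 + 14*17)*30 = (42 + 238)*30 = 280*30 = 8400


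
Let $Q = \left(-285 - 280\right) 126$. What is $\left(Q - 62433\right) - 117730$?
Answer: $-251353$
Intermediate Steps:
$Q = -71190$ ($Q = \left(-565\right) 126 = -71190$)
$\left(Q - 62433\right) - 117730 = \left(-71190 - 62433\right) - 117730 = -133623 - 117730 = -251353$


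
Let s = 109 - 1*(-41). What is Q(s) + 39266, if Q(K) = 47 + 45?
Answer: 39358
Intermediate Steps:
s = 150 (s = 109 + 41 = 150)
Q(K) = 92
Q(s) + 39266 = 92 + 39266 = 39358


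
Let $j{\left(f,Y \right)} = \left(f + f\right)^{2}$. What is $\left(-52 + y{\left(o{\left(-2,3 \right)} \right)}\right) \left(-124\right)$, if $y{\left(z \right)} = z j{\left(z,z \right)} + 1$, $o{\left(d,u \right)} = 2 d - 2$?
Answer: $113460$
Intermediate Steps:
$j{\left(f,Y \right)} = 4 f^{2}$ ($j{\left(f,Y \right)} = \left(2 f\right)^{2} = 4 f^{2}$)
$o{\left(d,u \right)} = -2 + 2 d$
$y{\left(z \right)} = 1 + 4 z^{3}$ ($y{\left(z \right)} = z 4 z^{2} + 1 = 4 z^{3} + 1 = 1 + 4 z^{3}$)
$\left(-52 + y{\left(o{\left(-2,3 \right)} \right)}\right) \left(-124\right) = \left(-52 + \left(1 + 4 \left(-2 + 2 \left(-2\right)\right)^{3}\right)\right) \left(-124\right) = \left(-52 + \left(1 + 4 \left(-2 - 4\right)^{3}\right)\right) \left(-124\right) = \left(-52 + \left(1 + 4 \left(-6\right)^{3}\right)\right) \left(-124\right) = \left(-52 + \left(1 + 4 \left(-216\right)\right)\right) \left(-124\right) = \left(-52 + \left(1 - 864\right)\right) \left(-124\right) = \left(-52 - 863\right) \left(-124\right) = \left(-915\right) \left(-124\right) = 113460$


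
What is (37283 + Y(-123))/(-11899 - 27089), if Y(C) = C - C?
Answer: -37283/38988 ≈ -0.95627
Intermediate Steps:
Y(C) = 0
(37283 + Y(-123))/(-11899 - 27089) = (37283 + 0)/(-11899 - 27089) = 37283/(-38988) = 37283*(-1/38988) = -37283/38988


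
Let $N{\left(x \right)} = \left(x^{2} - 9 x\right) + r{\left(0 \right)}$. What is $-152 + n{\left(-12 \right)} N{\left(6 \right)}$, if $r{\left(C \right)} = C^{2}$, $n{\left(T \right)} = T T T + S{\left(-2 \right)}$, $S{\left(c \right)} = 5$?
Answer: $30862$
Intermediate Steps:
$n{\left(T \right)} = 5 + T^{3}$ ($n{\left(T \right)} = T T T + 5 = T T^{2} + 5 = T^{3} + 5 = 5 + T^{3}$)
$N{\left(x \right)} = x^{2} - 9 x$ ($N{\left(x \right)} = \left(x^{2} - 9 x\right) + 0^{2} = \left(x^{2} - 9 x\right) + 0 = x^{2} - 9 x$)
$-152 + n{\left(-12 \right)} N{\left(6 \right)} = -152 + \left(5 + \left(-12\right)^{3}\right) 6 \left(-9 + 6\right) = -152 + \left(5 - 1728\right) 6 \left(-3\right) = -152 - -31014 = -152 + 31014 = 30862$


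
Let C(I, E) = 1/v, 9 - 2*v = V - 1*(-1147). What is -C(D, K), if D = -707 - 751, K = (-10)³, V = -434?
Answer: 1/352 ≈ 0.0028409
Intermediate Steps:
K = -1000
D = -1458
v = -352 (v = 9/2 - (-434 - 1*(-1147))/2 = 9/2 - (-434 + 1147)/2 = 9/2 - ½*713 = 9/2 - 713/2 = -352)
C(I, E) = -1/352 (C(I, E) = 1/(-352) = -1/352)
-C(D, K) = -1*(-1/352) = 1/352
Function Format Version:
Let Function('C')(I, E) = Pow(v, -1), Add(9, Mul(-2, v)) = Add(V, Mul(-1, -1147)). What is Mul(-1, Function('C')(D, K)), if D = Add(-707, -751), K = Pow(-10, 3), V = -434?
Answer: Rational(1, 352) ≈ 0.0028409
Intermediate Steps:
K = -1000
D = -1458
v = -352 (v = Add(Rational(9, 2), Mul(Rational(-1, 2), Add(-434, Mul(-1, -1147)))) = Add(Rational(9, 2), Mul(Rational(-1, 2), Add(-434, 1147))) = Add(Rational(9, 2), Mul(Rational(-1, 2), 713)) = Add(Rational(9, 2), Rational(-713, 2)) = -352)
Function('C')(I, E) = Rational(-1, 352) (Function('C')(I, E) = Pow(-352, -1) = Rational(-1, 352))
Mul(-1, Function('C')(D, K)) = Mul(-1, Rational(-1, 352)) = Rational(1, 352)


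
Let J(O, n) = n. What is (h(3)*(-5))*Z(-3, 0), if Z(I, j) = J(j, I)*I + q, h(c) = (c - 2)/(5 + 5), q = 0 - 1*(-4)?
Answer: -13/2 ≈ -6.5000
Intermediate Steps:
q = 4 (q = 0 + 4 = 4)
h(c) = -1/5 + c/10 (h(c) = (-2 + c)/10 = (-2 + c)*(1/10) = -1/5 + c/10)
Z(I, j) = 4 + I**2 (Z(I, j) = I*I + 4 = I**2 + 4 = 4 + I**2)
(h(3)*(-5))*Z(-3, 0) = ((-1/5 + (1/10)*3)*(-5))*(4 + (-3)**2) = ((-1/5 + 3/10)*(-5))*(4 + 9) = ((1/10)*(-5))*13 = -1/2*13 = -13/2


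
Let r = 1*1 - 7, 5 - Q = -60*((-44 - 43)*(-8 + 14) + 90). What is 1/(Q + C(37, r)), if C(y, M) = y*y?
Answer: -1/24546 ≈ -4.0740e-5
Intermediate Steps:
Q = -25915 (Q = 5 - (-60)*((-44 - 43)*(-8 + 14) + 90) = 5 - (-60)*(-87*6 + 90) = 5 - (-60)*(-522 + 90) = 5 - (-60)*(-432) = 5 - 1*25920 = 5 - 25920 = -25915)
r = -6 (r = 1 - 7 = -6)
C(y, M) = y**2
1/(Q + C(37, r)) = 1/(-25915 + 37**2) = 1/(-25915 + 1369) = 1/(-24546) = -1/24546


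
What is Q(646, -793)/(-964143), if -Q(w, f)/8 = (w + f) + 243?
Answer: 256/321381 ≈ 0.00079656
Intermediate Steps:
Q(w, f) = -1944 - 8*f - 8*w (Q(w, f) = -8*((w + f) + 243) = -8*((f + w) + 243) = -8*(243 + f + w) = -1944 - 8*f - 8*w)
Q(646, -793)/(-964143) = (-1944 - 8*(-793) - 8*646)/(-964143) = (-1944 + 6344 - 5168)*(-1/964143) = -768*(-1/964143) = 256/321381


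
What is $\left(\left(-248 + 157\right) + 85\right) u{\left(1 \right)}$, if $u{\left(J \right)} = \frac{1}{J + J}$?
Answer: $-3$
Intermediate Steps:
$u{\left(J \right)} = \frac{1}{2 J}$
$\left(\left(-248 + 157\right) + 85\right) u{\left(1 \right)} = \left(\left(-248 + 157\right) + 85\right) \frac{1}{2 \cdot 1} = \left(-91 + 85\right) \frac{1}{2} \cdot 1 = \left(-6\right) \frac{1}{2} = -3$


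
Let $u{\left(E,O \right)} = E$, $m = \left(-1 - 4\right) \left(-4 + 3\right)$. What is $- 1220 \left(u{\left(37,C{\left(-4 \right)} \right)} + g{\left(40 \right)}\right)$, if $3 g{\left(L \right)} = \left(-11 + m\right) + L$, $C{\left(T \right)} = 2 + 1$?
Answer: $- \frac{176900}{3} \approx -58967.0$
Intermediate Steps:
$C{\left(T \right)} = 3$
$m = 5$ ($m = \left(-5\right) \left(-1\right) = 5$)
$g{\left(L \right)} = -2 + \frac{L}{3}$ ($g{\left(L \right)} = \frac{\left(-11 + 5\right) + L}{3} = \frac{-6 + L}{3} = -2 + \frac{L}{3}$)
$- 1220 \left(u{\left(37,C{\left(-4 \right)} \right)} + g{\left(40 \right)}\right) = - 1220 \left(37 + \left(-2 + \frac{1}{3} \cdot 40\right)\right) = - 1220 \left(37 + \left(-2 + \frac{40}{3}\right)\right) = - 1220 \left(37 + \frac{34}{3}\right) = \left(-1220\right) \frac{145}{3} = - \frac{176900}{3}$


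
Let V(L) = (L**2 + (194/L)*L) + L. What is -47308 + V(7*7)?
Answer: -44664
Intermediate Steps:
V(L) = 194 + L + L**2 (V(L) = (L**2 + 194) + L = (194 + L**2) + L = 194 + L + L**2)
-47308 + V(7*7) = -47308 + (194 + 7*7 + (7*7)**2) = -47308 + (194 + 49 + 49**2) = -47308 + (194 + 49 + 2401) = -47308 + 2644 = -44664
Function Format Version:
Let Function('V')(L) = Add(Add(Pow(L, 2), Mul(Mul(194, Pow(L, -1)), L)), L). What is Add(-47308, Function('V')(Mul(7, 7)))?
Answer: -44664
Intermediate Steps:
Function('V')(L) = Add(194, L, Pow(L, 2)) (Function('V')(L) = Add(Add(Pow(L, 2), 194), L) = Add(Add(194, Pow(L, 2)), L) = Add(194, L, Pow(L, 2)))
Add(-47308, Function('V')(Mul(7, 7))) = Add(-47308, Add(194, Mul(7, 7), Pow(Mul(7, 7), 2))) = Add(-47308, Add(194, 49, Pow(49, 2))) = Add(-47308, Add(194, 49, 2401)) = Add(-47308, 2644) = -44664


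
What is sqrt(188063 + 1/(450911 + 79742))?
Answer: 2*sqrt(13239287584906605)/530653 ≈ 433.66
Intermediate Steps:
sqrt(188063 + 1/(450911 + 79742)) = sqrt(188063 + 1/530653) = sqrt(99796195140/530653) = 2*sqrt(13239287584906605)/530653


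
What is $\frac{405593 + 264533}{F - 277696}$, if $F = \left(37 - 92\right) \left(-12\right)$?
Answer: $- \frac{335063}{138518} \approx -2.4189$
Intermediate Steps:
$F = 660$ ($F = \left(-55\right) \left(-12\right) = 660$)
$\frac{405593 + 264533}{F - 277696} = \frac{405593 + 264533}{660 - 277696} = \frac{670126}{-277036} = 670126 \left(- \frac{1}{277036}\right) = - \frac{335063}{138518}$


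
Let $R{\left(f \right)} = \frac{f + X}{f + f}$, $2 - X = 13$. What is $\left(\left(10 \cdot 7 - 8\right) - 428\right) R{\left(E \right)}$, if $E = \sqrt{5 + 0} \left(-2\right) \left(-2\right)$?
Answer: $-183 + \frac{2013 \sqrt{5}}{20} \approx 42.06$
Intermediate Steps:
$X = -11$ ($X = 2 - 13 = -11$)
$E = 4 \sqrt{5}$ ($E = \sqrt{5} \left(-2\right) \left(-2\right) = - 2 \sqrt{5} \left(-2\right) = 4 \sqrt{5} \approx 8.9443$)
$R{\left(f \right)} = \frac{-11 + f}{2 f}$ ($R{\left(f \right)} = \frac{f - 11}{f + f} = \frac{-11 + f}{2 f}$)
$\left(\left(10 \cdot 7 - 8\right) - 428\right) R{\left(E \right)} = \left(\left(10 \cdot 7 - 8\right) - 428\right) \frac{-11 + 4 \sqrt{5}}{2 \cdot 4 \sqrt{5}} = \left(\left(70 - 8\right) - 428\right) \frac{\frac{\sqrt{5}}{20} \left(-11 + 4 \sqrt{5}\right)}{2} = \left(62 - 428\right) \frac{\sqrt{5} \left(-11 + 4 \sqrt{5}\right)}{40} = - 366 \frac{\sqrt{5} \left(-11 + 4 \sqrt{5}\right)}{40} = - \frac{183 \sqrt{5} \left(-11 + 4 \sqrt{5}\right)}{20}$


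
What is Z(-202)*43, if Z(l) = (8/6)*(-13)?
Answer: -2236/3 ≈ -745.33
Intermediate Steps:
Z(l) = -52/3 (Z(l) = (8*(1/6))*(-13) = (4/3)*(-13) = -52/3)
Z(-202)*43 = -52/3*43 = -2236/3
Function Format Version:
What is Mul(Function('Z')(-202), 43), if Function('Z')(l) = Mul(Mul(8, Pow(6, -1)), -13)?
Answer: Rational(-2236, 3) ≈ -745.33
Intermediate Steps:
Function('Z')(l) = Rational(-52, 3) (Function('Z')(l) = Mul(Mul(8, Rational(1, 6)), -13) = Mul(Rational(4, 3), -13) = Rational(-52, 3))
Mul(Function('Z')(-202), 43) = Mul(Rational(-52, 3), 43) = Rational(-2236, 3)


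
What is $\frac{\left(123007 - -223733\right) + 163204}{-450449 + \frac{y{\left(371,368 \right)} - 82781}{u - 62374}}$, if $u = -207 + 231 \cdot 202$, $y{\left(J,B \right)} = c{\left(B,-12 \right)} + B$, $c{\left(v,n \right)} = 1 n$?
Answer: $- \frac{4058899268}{3585307603} \approx -1.1321$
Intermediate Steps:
$c{\left(v,n \right)} = n$
$y{\left(J,B \right)} = -12 + B$
$u = 46455$ ($u = -207 + 46662 = 46455$)
$\frac{\left(123007 - -223733\right) + 163204}{-450449 + \frac{y{\left(371,368 \right)} - 82781}{u - 62374}} = \frac{\left(123007 - -223733\right) + 163204}{-450449 + \frac{\left(-12 + 368\right) - 82781}{46455 - 62374}} = \frac{\left(123007 + 223733\right) + 163204}{-450449 + \frac{356 - 82781}{-15919}} = \frac{346740 + 163204}{-450449 - - \frac{82425}{15919}} = \frac{509944}{-450449 + \frac{82425}{15919}} = \frac{509944}{- \frac{7170615206}{15919}} = 509944 \left(- \frac{15919}{7170615206}\right) = - \frac{4058899268}{3585307603}$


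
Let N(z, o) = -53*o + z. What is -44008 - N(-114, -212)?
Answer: -55130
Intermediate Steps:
N(z, o) = z - 53*o
-44008 - N(-114, -212) = -44008 - (-114 - 53*(-212)) = -44008 - (-114 + 11236) = -44008 - 1*11122 = -44008 - 11122 = -55130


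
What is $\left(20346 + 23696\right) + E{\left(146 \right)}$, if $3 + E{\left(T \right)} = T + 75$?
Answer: $44260$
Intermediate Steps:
$E{\left(T \right)} = 72 + T$ ($E{\left(T \right)} = -3 + \left(T + 75\right) = -3 + \left(75 + T\right) = 72 + T$)
$\left(20346 + 23696\right) + E{\left(146 \right)} = \left(20346 + 23696\right) + \left(72 + 146\right) = 44042 + 218 = 44260$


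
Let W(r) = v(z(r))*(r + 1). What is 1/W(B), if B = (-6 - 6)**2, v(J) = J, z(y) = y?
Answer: 1/20880 ≈ 4.7893e-5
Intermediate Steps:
B = 144 (B = (-12)**2 = 144)
W(r) = r*(1 + r) (W(r) = r*(r + 1) = r*(1 + r))
1/W(B) = 1/(144*(1 + 144)) = 1/(144*145) = 1/20880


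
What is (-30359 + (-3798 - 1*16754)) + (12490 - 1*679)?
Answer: -39100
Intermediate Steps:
(-30359 + (-3798 - 1*16754)) + (12490 - 1*679) = (-30359 + (-3798 - 16754)) + (12490 - 679) = (-30359 - 20552) + 11811 = -50911 + 11811 = -39100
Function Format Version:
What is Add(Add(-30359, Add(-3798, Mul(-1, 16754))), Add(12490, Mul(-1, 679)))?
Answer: -39100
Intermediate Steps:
Add(Add(-30359, Add(-3798, Mul(-1, 16754))), Add(12490, Mul(-1, 679))) = Add(Add(-30359, Add(-3798, -16754)), Add(12490, -679)) = Add(Add(-30359, -20552), 11811) = Add(-50911, 11811) = -39100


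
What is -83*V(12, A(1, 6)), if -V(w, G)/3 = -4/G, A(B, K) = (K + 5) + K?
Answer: -996/17 ≈ -58.588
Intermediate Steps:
A(B, K) = 5 + 2*K (A(B, K) = (5 + K) + K = 5 + 2*K)
V(w, G) = 12/G (V(w, G) = -3*(-4)/G = -(-12)/G = 12/G)
-83*V(12, A(1, 6)) = -996/(5 + 2*6) = -996/(5 + 12) = -996/17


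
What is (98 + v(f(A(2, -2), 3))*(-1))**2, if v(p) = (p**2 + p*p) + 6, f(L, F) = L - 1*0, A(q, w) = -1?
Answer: 8100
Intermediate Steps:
f(L, F) = L (f(L, F) = L + 0 = L)
v(p) = 6 + 2*p**2 (v(p) = (p**2 + p**2) + 6 = 2*p**2 + 6 = 6 + 2*p**2)
(98 + v(f(A(2, -2), 3))*(-1))**2 = (98 + (6 + 2*(-1)**2)*(-1))**2 = (98 + (6 + 2*1)*(-1))**2 = (98 + (6 + 2)*(-1))**2 = (98 + 8*(-1))**2 = (98 - 8)**2 = 90**2 = 8100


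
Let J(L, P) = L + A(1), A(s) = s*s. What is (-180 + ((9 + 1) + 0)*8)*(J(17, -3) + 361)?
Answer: -37900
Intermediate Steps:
A(s) = s**2
J(L, P) = 1 + L (J(L, P) = L + 1**2 = L + 1 = 1 + L)
(-180 + ((9 + 1) + 0)*8)*(J(17, -3) + 361) = (-180 + ((9 + 1) + 0)*8)*((1 + 17) + 361) = (-180 + (10 + 0)*8)*(18 + 361) = (-180 + 10*8)*379 = (-180 + 80)*379 = -100*379 = -37900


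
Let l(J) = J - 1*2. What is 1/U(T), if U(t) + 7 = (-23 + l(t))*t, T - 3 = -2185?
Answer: 1/4815667 ≈ 2.0766e-7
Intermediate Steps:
T = -2182 (T = 3 - 2185 = -2182)
l(J) = -2 + J (l(J) = J - 2 = -2 + J)
U(t) = -7 + t*(-25 + t) (U(t) = -7 + (-23 + (-2 + t))*t = -7 + (-25 + t)*t = -7 + t*(-25 + t))
1/U(T) = 1/(-7 + (-2182)² - 25*(-2182)) = 1/(-7 + 4761124 + 54550) = 1/4815667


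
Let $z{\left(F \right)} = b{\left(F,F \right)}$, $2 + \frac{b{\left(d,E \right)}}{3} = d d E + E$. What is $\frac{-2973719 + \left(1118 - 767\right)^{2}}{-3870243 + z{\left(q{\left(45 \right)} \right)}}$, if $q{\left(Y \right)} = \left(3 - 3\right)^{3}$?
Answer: $\frac{2850518}{3870249} \approx 0.73652$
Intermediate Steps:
$q{\left(Y \right)} = 0$ ($q{\left(Y \right)} = 0^{3} = 0$)
$b{\left(d,E \right)} = -6 + 3 E + 3 E d^{2}$ ($b{\left(d,E \right)} = -6 + 3 \left(d d E + E\right) = -6 + 3 \left(d^{2} E + E\right) = -6 + 3 \left(E d^{2} + E\right) = -6 + 3 \left(E + E d^{2}\right) = -6 + \left(3 E + 3 E d^{2}\right) = -6 + 3 E + 3 E d^{2}$)
$z{\left(F \right)} = -6 + 3 F + 3 F^{3}$ ($z{\left(F \right)} = -6 + 3 F + 3 F F^{2} = -6 + 3 F + 3 F^{3}$)
$\frac{-2973719 + \left(1118 - 767\right)^{2}}{-3870243 + z{\left(q{\left(45 \right)} \right)}} = \frac{-2973719 + \left(1118 - 767\right)^{2}}{-3870243 + \left(-6 + 3 \cdot 0 + 3 \cdot 0^{3}\right)} = \frac{-2973719 + 351^{2}}{-3870243 + \left(-6 + 0 + 3 \cdot 0\right)} = \frac{-2973719 + 123201}{-3870243 + \left(-6 + 0 + 0\right)} = - \frac{2850518}{-3870243 - 6} = - \frac{2850518}{-3870249} = \left(-2850518\right) \left(- \frac{1}{3870249}\right) = \frac{2850518}{3870249}$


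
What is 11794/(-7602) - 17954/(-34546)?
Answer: -67737304/65654673 ≈ -1.0317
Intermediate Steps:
11794/(-7602) - 17954/(-34546) = 11794*(-1/7602) - 17954*(-1/34546) = -5897/3801 + 8977/17273 = -67737304/65654673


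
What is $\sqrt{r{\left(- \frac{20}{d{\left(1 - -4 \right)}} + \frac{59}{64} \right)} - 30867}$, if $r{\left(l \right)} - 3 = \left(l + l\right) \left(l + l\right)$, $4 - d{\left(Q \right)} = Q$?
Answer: $\frac{i \sqrt{29811815}}{32} \approx 170.63 i$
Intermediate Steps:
$d{\left(Q \right)} = 4 - Q$
$r{\left(l \right)} = 3 + 4 l^{2}$ ($r{\left(l \right)} = 3 + \left(l + l\right) \left(l + l\right) = 3 + 2 l 2 l = 3 + 4 l^{2}$)
$\sqrt{r{\left(- \frac{20}{d{\left(1 - -4 \right)}} + \frac{59}{64} \right)} - 30867} = \sqrt{\left(3 + 4 \left(- \frac{20}{4 - \left(1 - -4\right)} + \frac{59}{64}\right)^{2}\right) - 30867} = \sqrt{\left(3 + 4 \left(- \frac{20}{4 - \left(1 + 4\right)} + 59 \cdot \frac{1}{64}\right)^{2}\right) - 30867} = \sqrt{\left(3 + 4 \left(- \frac{20}{4 - 5} + \frac{59}{64}\right)^{2}\right) - 30867} = \sqrt{\left(3 + 4 \left(- \frac{20}{-1} + \frac{59}{64}\right)^{2}\right) - 30867} = \sqrt{\left(3 + 4 \left(\left(-20\right) \left(-1\right) + \frac{59}{64}\right)^{2}\right) - 30867} = \sqrt{\left(3 + 4 \left(20 + \frac{59}{64}\right)^{2}\right) - 30867} = \sqrt{\left(3 + 4 \left(\frac{1339}{64}\right)^{2}\right) - 30867} = \sqrt{\left(3 + 4 \cdot \frac{1792921}{4096}\right) - 30867} = \sqrt{\left(3 + \frac{1792921}{1024}\right) - 30867} = \sqrt{\frac{1795993}{1024} - 30867} = \sqrt{- \frac{29811815}{1024}} = \frac{i \sqrt{29811815}}{32}$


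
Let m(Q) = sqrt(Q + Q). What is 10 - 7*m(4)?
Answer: 10 - 14*sqrt(2) ≈ -9.7990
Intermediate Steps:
m(Q) = sqrt(2)*sqrt(Q) (m(Q) = sqrt(2*Q) = sqrt(2)*sqrt(Q))
10 - 7*m(4) = 10 - 7*sqrt(2)*sqrt(4) = 10 - 7*sqrt(2)*2 = 10 - 14*sqrt(2)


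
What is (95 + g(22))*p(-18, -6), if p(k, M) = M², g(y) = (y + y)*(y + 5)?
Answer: 46188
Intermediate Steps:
g(y) = 2*y*(5 + y) (g(y) = (2*y)*(5 + y) = 2*y*(5 + y))
(95 + g(22))*p(-18, -6) = (95 + 2*22*(5 + 22))*(-6)² = (95 + 2*22*27)*36 = (95 + 1188)*36 = 1283*36 = 46188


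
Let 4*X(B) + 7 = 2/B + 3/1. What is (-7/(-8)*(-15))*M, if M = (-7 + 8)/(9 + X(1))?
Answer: -105/68 ≈ -1.5441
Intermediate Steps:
X(B) = -1 + 1/(2*B) (X(B) = -7/4 + (2/B + 3/1)/4 = -7/4 + (2/B + 3*1)/4 = -7/4 + (2/B + 3)/4 = -7/4 + (3 + 2/B)/4 = -7/4 + (¾ + 1/(2*B)) = -1 + 1/(2*B))
M = 2/17 (M = (-7 + 8)/(9 + (½ - 1*1)/1) = 1/(9 + 1*(½ - 1)) = 1/(9 + 1*(-½)) = 1/(9 - ½) = 1/(17/2) = 1*(2/17) = 2/17 ≈ 0.11765)
(-7/(-8)*(-15))*M = (-7/(-8)*(-15))*(2/17) = (-7*(-⅛)*(-15))*(2/17) = ((7/8)*(-15))*(2/17) = -105/8*2/17 = -105/68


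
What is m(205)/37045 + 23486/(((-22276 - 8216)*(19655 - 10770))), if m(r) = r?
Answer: 5466885223/1003628400390 ≈ 0.0054471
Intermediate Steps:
m(205)/37045 + 23486/(((-22276 - 8216)*(19655 - 10770))) = 205/37045 + 23486/(((-22276 - 8216)*(19655 - 10770))) = 205*(1/37045) + 23486/((-30492*8885)) = 41/7409 + 23486/(-270921420) = 41/7409 + 23486*(-1/270921420) = 41/7409 - 11743/135460710 = 5466885223/1003628400390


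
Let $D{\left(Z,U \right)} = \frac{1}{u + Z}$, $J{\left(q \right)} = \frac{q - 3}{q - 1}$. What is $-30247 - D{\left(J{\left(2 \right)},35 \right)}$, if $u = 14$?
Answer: $- \frac{393212}{13} \approx -30247.0$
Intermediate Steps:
$J{\left(q \right)} = \frac{-3 + q}{-1 + q}$
$D{\left(Z,U \right)} = \frac{1}{14 + Z}$
$-30247 - D{\left(J{\left(2 \right)},35 \right)} = -30247 - \frac{1}{14 + \frac{-3 + 2}{-1 + 2}} = -30247 - \frac{1}{14 + 1^{-1} \left(-1\right)} = -30247 - \frac{1}{14 + 1 \left(-1\right)} = -30247 - \frac{1}{14 - 1} = -30247 - \frac{1}{13} = - \frac{393212}{13}$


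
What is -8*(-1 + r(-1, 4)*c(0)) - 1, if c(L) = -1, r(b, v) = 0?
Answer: 7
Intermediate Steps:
-8*(-1 + r(-1, 4)*c(0)) - 1 = -8*(-1 + 0*(-1)) - 1 = -8*(-1 + 0) - 1 = -8*(-1) - 1 = 8 - 1 = 7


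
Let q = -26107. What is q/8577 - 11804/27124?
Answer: -202342294/58160637 ≈ -3.4790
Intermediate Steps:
q/8577 - 11804/27124 = -26107/8577 - 11804/27124 = -26107*1/8577 - 11804*1/27124 = -26107/8577 - 2951/6781 = -202342294/58160637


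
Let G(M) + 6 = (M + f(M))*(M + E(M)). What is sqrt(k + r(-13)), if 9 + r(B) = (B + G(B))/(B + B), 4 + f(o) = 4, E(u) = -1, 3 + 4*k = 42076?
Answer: sqrt(7100015)/26 ≈ 102.48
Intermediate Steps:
k = 42073/4 (k = -3/4 + (1/4)*42076 = -3/4 + 10519 = 42073/4 ≈ 10518.)
f(o) = 0 (f(o) = -4 + 4 = 0)
G(M) = -6 + M*(-1 + M) (G(M) = -6 + (M + 0)*(M - 1) = -6 + M*(-1 + M))
r(B) = -9 + (-6 + B**2)/(2*B) (r(B) = -9 + (B + (-6 + B**2 - B))/(B + B) = -9 + (-6 + B**2)/((2*B)) = -9 + (-6 + B**2)*(1/(2*B)) = -9 + (-6 + B**2)/(2*B))
sqrt(k + r(-13)) = sqrt(42073/4 + (-9 + (1/2)*(-13) - 3/(-13))) = sqrt(42073/4 + (-9 - 13/2 - 3*(-1/13))) = sqrt(42073/4 + (-9 - 13/2 + 3/13)) = sqrt(42073/4 - 397/26) = sqrt(546155/52) = sqrt(7100015)/26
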